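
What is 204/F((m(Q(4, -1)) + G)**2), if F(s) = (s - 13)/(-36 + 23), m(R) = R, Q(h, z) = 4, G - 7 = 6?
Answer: -221/23 ≈ -9.6087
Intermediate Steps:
G = 13 (G = 7 + 6 = 13)
F(s) = 1 - s/13 (F(s) = (-13 + s)/(-13) = (-13 + s)*(-1/13) = 1 - s/13)
204/F((m(Q(4, -1)) + G)**2) = 204/(1 - (4 + 13)**2/13) = 204/(1 - 1/13*17**2) = 204/(1 - 1/13*289) = 204/(1 - 289/13) = 204/(-276/13) = 204*(-13/276) = -221/23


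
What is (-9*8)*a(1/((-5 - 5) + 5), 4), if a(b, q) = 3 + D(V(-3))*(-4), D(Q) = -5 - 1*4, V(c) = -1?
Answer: -2808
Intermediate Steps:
D(Q) = -9 (D(Q) = -5 - 4 = -9)
a(b, q) = 39 (a(b, q) = 3 - 9*(-4) = 3 + 36 = 39)
(-9*8)*a(1/((-5 - 5) + 5), 4) = -9*8*39 = -72*39 = -2808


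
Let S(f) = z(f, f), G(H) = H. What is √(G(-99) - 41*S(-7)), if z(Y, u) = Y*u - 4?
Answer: 18*I*√6 ≈ 44.091*I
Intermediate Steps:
z(Y, u) = -4 + Y*u
S(f) = -4 + f² (S(f) = -4 + f*f = -4 + f²)
√(G(-99) - 41*S(-7)) = √(-99 - 41*(-4 + (-7)²)) = √(-99 - 41*(-4 + 49)) = √(-99 - 41*45) = √(-99 - 1845) = √(-1944) = 18*I*√6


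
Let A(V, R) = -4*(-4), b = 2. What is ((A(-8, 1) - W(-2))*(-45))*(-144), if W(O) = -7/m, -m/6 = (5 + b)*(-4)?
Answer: 103950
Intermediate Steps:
m = 168 (m = -6*(5 + 2)*(-4) = -42*(-4) = -6*(-28) = 168)
A(V, R) = 16
W(O) = -1/24 (W(O) = -7/168 = -7*1/168 = -1/24)
((A(-8, 1) - W(-2))*(-45))*(-144) = ((16 - 1*(-1/24))*(-45))*(-144) = ((16 + 1/24)*(-45))*(-144) = ((385/24)*(-45))*(-144) = -5775/8*(-144) = 103950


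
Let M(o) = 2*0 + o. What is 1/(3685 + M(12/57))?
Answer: 19/70019 ≈ 0.00027135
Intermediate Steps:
M(o) = o (M(o) = 0 + o = o)
1/(3685 + M(12/57)) = 1/(3685 + 12/57) = 1/(3685 + 12*(1/57)) = 1/(3685 + 4/19) = 1/(70019/19) = 19/70019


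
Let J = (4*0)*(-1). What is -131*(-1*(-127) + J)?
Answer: -16637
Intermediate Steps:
J = 0 (J = 0*(-1) = 0)
-131*(-1*(-127) + J) = -131*(-1*(-127) + 0) = -131*(127 + 0) = -131*127 = -16637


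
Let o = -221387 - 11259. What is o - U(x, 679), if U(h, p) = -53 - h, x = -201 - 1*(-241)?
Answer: -232553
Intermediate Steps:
x = 40 (x = -201 + 241 = 40)
o = -232646
o - U(x, 679) = -232646 - (-53 - 1*40) = -232646 - (-53 - 40) = -232646 - 1*(-93) = -232646 + 93 = -232553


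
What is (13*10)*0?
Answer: 0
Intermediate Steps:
(13*10)*0 = 130*0 = 0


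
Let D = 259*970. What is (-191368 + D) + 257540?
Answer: 317402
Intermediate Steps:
D = 251230
(-191368 + D) + 257540 = (-191368 + 251230) + 257540 = 59862 + 257540 = 317402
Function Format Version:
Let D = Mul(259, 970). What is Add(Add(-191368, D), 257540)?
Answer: 317402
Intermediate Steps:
D = 251230
Add(Add(-191368, D), 257540) = Add(Add(-191368, 251230), 257540) = Add(59862, 257540) = 317402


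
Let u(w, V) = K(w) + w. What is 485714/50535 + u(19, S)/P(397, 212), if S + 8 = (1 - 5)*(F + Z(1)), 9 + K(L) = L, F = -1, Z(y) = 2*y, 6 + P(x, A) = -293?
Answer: 143762971/15109965 ≈ 9.5145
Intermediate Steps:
P(x, A) = -299 (P(x, A) = -6 - 293 = -299)
K(L) = -9 + L
S = -12 (S = -8 + (1 - 5)*(-1 + 2*1) = -8 - 4*(-1 + 2) = -8 - 4*1 = -8 - 4 = -12)
u(w, V) = -9 + 2*w (u(w, V) = (-9 + w) + w = -9 + 2*w)
485714/50535 + u(19, S)/P(397, 212) = 485714/50535 + (-9 + 2*19)/(-299) = 485714*(1/50535) + (-9 + 38)*(-1/299) = 485714/50535 + 29*(-1/299) = 485714/50535 - 29/299 = 143762971/15109965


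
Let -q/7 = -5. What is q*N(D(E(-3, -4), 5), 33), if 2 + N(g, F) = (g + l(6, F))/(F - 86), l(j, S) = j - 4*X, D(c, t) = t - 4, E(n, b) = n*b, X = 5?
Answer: -3255/53 ≈ -61.415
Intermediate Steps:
q = 35 (q = -7*(-5) = 35)
E(n, b) = b*n
D(c, t) = -4 + t
l(j, S) = -20 + j (l(j, S) = j - 4*5 = j - 20 = -20 + j)
N(g, F) = -2 + (-14 + g)/(-86 + F) (N(g, F) = -2 + (g + (-20 + 6))/(F - 86) = -2 + (g - 14)/(-86 + F) = -2 + (-14 + g)/(-86 + F))
q*N(D(E(-3, -4), 5), 33) = 35*((158 + (-4 + 5) - 2*33)/(-86 + 33)) = 35*((158 + 1 - 66)/(-53)) = 35*(-1/53*93) = 35*(-93/53) = -3255/53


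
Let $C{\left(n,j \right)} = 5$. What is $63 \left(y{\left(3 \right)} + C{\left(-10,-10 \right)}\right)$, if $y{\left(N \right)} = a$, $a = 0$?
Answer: $315$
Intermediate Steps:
$y{\left(N \right)} = 0$
$63 \left(y{\left(3 \right)} + C{\left(-10,-10 \right)}\right) = 63 \left(0 + 5\right) = 63 \cdot 5 = 315$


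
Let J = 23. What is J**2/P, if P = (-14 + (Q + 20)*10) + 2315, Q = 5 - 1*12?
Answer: 529/2431 ≈ 0.21761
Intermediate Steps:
Q = -7 (Q = 5 - 12 = -7)
P = 2431 (P = (-14 + (-7 + 20)*10) + 2315 = (-14 + 13*10) + 2315 = (-14 + 130) + 2315 = 116 + 2315 = 2431)
J**2/P = 23**2/2431 = 529*(1/2431) = 529/2431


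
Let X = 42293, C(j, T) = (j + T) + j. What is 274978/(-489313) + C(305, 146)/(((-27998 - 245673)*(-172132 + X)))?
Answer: -888258124257914/1580621955248027 ≈ -0.56197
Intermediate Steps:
C(j, T) = T + 2*j (C(j, T) = (T + j) + j = T + 2*j)
274978/(-489313) + C(305, 146)/(((-27998 - 245673)*(-172132 + X))) = 274978/(-489313) + (146 + 2*305)/(((-27998 - 245673)*(-172132 + 42293))) = 274978*(-1/489313) + (146 + 610)/((-273671*(-129839))) = -24998/44483 + 756/35533168969 = -888258124257914/1580621955248027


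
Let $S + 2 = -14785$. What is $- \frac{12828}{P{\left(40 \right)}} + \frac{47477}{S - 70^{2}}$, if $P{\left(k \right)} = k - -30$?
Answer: $- \frac{127934113}{689045} \approx -185.67$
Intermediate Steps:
$S = -14787$ ($S = -2 - 14785 = -14787$)
$P{\left(k \right)} = 30 + k$ ($P{\left(k \right)} = k + 30 = 30 + k$)
$- \frac{12828}{P{\left(40 \right)}} + \frac{47477}{S - 70^{2}} = - \frac{12828}{30 + 40} + \frac{47477}{-14787 - 70^{2}} = - \frac{12828}{70} + \frac{47477}{-14787 - 4900} = \left(-12828\right) \frac{1}{70} + \frac{47477}{-14787 - 4900} = - \frac{6414}{35} + \frac{47477}{-19687} = - \frac{6414}{35} + 47477 \left(- \frac{1}{19687}\right) = - \frac{6414}{35} - \frac{47477}{19687} = - \frac{127934113}{689045}$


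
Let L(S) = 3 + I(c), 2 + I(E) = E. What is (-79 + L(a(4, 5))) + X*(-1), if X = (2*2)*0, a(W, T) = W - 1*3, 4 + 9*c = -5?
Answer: -79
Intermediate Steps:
c = -1 (c = -4/9 + (⅑)*(-5) = -4/9 - 5/9 = -1)
I(E) = -2 + E
a(W, T) = -3 + W (a(W, T) = W - 3 = -3 + W)
X = 0 (X = 4*0 = 0)
L(S) = 0 (L(S) = 3 + (-2 - 1) = 3 - 3 = 0)
(-79 + L(a(4, 5))) + X*(-1) = (-79 + 0) + 0*(-1) = -79 + 0 = -79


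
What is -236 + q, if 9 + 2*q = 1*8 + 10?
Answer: -463/2 ≈ -231.50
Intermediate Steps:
q = 9/2 (q = -9/2 + (1*8 + 10)/2 = -9/2 + (8 + 10)/2 = -9/2 + (1/2)*18 = -9/2 + 9 = 9/2 ≈ 4.5000)
-236 + q = -236 + 9/2 = -463/2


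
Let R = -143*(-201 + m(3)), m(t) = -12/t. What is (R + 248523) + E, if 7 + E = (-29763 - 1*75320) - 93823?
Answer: 78925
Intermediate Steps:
E = -198913 (E = -7 + ((-29763 - 1*75320) - 93823) = -7 + ((-29763 - 75320) - 93823) = -7 + (-105083 - 93823) = -7 - 198906 = -198913)
R = 29315 (R = -143*(-201 - 12/3) = -143*(-201 - 12*⅓) = -143*(-201 - 4) = -143*(-205) = 29315)
(R + 248523) + E = (29315 + 248523) - 198913 = 277838 - 198913 = 78925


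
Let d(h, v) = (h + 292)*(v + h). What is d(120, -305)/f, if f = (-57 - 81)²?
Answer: -19055/4761 ≈ -4.0023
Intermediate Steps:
d(h, v) = (292 + h)*(h + v)
f = 19044 (f = (-138)² = 19044)
d(120, -305)/f = (120² + 292*120 + 292*(-305) + 120*(-305))/19044 = (14400 + 35040 - 89060 - 36600)*(1/19044) = -76220*1/19044 = -19055/4761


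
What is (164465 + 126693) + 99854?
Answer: 391012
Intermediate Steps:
(164465 + 126693) + 99854 = 291158 + 99854 = 391012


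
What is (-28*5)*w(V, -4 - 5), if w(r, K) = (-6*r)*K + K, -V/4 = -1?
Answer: -28980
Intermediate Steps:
V = 4 (V = -4*(-1) = 4)
w(r, K) = K - 6*K*r (w(r, K) = -6*K*r + K = K - 6*K*r)
(-28*5)*w(V, -4 - 5) = (-28*5)*((-4 - 5)*(1 - 6*4)) = -(-1260)*(1 - 24) = -(-1260)*(-23) = -140*207 = -28980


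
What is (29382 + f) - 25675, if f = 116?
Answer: 3823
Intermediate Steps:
(29382 + f) - 25675 = (29382 + 116) - 25675 = 29498 - 25675 = 3823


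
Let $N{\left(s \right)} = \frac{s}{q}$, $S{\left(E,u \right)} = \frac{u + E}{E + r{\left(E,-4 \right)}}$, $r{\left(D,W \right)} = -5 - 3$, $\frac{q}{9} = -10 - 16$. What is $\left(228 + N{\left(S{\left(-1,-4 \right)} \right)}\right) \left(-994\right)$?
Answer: $- \frac{238641011}{1053} \approx -2.2663 \cdot 10^{5}$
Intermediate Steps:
$q = -234$ ($q = 9 \left(-10 - 16\right) = 9 \left(-26\right) = -234$)
$r{\left(D,W \right)} = -8$ ($r{\left(D,W \right)} = -5 - 3 = -8$)
$S{\left(E,u \right)} = \frac{E + u}{-8 + E}$ ($S{\left(E,u \right)} = \frac{u + E}{E - 8} = \frac{E + u}{-8 + E}$)
$N{\left(s \right)} = - \frac{s}{234}$ ($N{\left(s \right)} = \frac{s}{-234} = s \left(- \frac{1}{234}\right) = - \frac{s}{234}$)
$\left(228 + N{\left(S{\left(-1,-4 \right)} \right)}\right) \left(-994\right) = \left(228 - \frac{\frac{1}{-8 - 1} \left(-1 - 4\right)}{234}\right) \left(-994\right) = \left(228 - \frac{\frac{1}{-9} \left(-5\right)}{234}\right) \left(-994\right) = \left(228 - \frac{\left(- \frac{1}{9}\right) \left(-5\right)}{234}\right) \left(-994\right) = \left(228 - \frac{5}{2106}\right) \left(-994\right) = \frac{480163}{2106} \left(-994\right) = - \frac{238641011}{1053}$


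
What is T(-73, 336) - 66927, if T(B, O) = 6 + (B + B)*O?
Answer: -115977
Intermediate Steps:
T(B, O) = 6 + 2*B*O (T(B, O) = 6 + (2*B)*O = 6 + 2*B*O)
T(-73, 336) - 66927 = (6 + 2*(-73)*336) - 66927 = (6 - 49056) - 66927 = -49050 - 66927 = -115977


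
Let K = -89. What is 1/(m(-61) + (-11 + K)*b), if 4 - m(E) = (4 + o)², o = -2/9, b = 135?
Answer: -81/1094332 ≈ -7.4018e-5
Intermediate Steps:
o = -2/9 (o = -2*⅑ = -2/9 ≈ -0.22222)
m(E) = -832/81 (m(E) = 4 - (4 - 2/9)² = 4 - (34/9)² = 4 - 1*1156/81 = 4 - 1156/81 = -832/81)
1/(m(-61) + (-11 + K)*b) = 1/(-832/81 + (-11 - 89)*135) = 1/(-832/81 - 100*135) = 1/(-832/81 - 13500) = 1/(-1094332/81) = -81/1094332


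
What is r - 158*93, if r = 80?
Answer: -14614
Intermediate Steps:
r - 158*93 = 80 - 158*93 = 80 - 14694 = -14614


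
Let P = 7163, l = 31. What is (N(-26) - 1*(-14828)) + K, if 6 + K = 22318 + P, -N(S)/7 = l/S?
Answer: 1152095/26 ≈ 44311.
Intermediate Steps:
N(S) = -217/S
K = 29475 (K = -6 + (22318 + 7163) = -6 + 29481 = 29475)
(N(-26) - 1*(-14828)) + K = (-217/(-26) - 1*(-14828)) + 29475 = (-217*(-1/26) + 14828) + 29475 = (217/26 + 14828) + 29475 = 385745/26 + 29475 = 1152095/26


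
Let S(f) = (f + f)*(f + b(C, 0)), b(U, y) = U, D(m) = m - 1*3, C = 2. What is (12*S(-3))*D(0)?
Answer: -216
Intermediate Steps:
D(m) = -3 + m (D(m) = m - 3 = -3 + m)
S(f) = 2*f*(2 + f) (S(f) = (f + f)*(f + 2) = (2*f)*(2 + f) = 2*f*(2 + f))
(12*S(-3))*D(0) = (12*(2*(-3)*(2 - 3)))*(-3 + 0) = (12*(2*(-3)*(-1)))*(-3) = (12*6)*(-3) = 72*(-3) = -216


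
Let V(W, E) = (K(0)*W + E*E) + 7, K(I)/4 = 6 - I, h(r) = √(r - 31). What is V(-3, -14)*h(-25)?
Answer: 262*I*√14 ≈ 980.31*I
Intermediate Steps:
h(r) = √(-31 + r)
K(I) = 24 - 4*I (K(I) = 4*(6 - I) = 24 - 4*I)
V(W, E) = 7 + E² + 24*W (V(W, E) = ((24 - 4*0)*W + E*E) + 7 = ((24 + 0)*W + E²) + 7 = (24*W + E²) + 7 = (E² + 24*W) + 7 = 7 + E² + 24*W)
V(-3, -14)*h(-25) = (7 + (-14)² + 24*(-3))*√(-31 - 25) = (7 + 196 - 72)*√(-56) = 131*(2*I*√14) = 262*I*√14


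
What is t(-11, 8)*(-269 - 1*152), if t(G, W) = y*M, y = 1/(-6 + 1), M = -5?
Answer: -421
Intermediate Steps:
y = -⅕ (y = 1/(-5) = -⅕ ≈ -0.20000)
t(G, W) = 1 (t(G, W) = -⅕*(-5) = 1)
t(-11, 8)*(-269 - 1*152) = 1*(-269 - 1*152) = 1*(-269 - 152) = 1*(-421) = -421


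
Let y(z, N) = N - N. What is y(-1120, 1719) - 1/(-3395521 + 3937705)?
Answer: -1/542184 ≈ -1.8444e-6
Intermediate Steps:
y(z, N) = 0
y(-1120, 1719) - 1/(-3395521 + 3937705) = 0 - 1/(-3395521 + 3937705) = 0 - 1/542184 = -1/542184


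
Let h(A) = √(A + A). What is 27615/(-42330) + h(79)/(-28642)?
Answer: -1841/2822 - √158/28642 ≈ -0.65281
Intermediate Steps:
h(A) = √2*√A (h(A) = √(2*A) = √2*√A)
27615/(-42330) + h(79)/(-28642) = 27615/(-42330) + (√2*√79)/(-28642) = 27615*(-1/42330) + √158*(-1/28642) = -1841/2822 - √158/28642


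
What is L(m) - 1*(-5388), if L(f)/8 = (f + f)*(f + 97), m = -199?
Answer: 330156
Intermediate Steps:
L(f) = 16*f*(97 + f) (L(f) = 8*((f + f)*(f + 97)) = 8*((2*f)*(97 + f)) = 8*(2*f*(97 + f)) = 16*f*(97 + f))
L(m) - 1*(-5388) = 16*(-199)*(97 - 199) - 1*(-5388) = 16*(-199)*(-102) + 5388 = 324768 + 5388 = 330156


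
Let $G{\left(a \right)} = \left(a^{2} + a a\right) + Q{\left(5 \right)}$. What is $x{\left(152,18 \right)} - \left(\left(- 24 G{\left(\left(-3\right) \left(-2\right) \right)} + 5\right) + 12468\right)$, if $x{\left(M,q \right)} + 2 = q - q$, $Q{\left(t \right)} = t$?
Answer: $-10627$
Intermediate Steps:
$x{\left(M,q \right)} = -2$ ($x{\left(M,q \right)} = -2 + \left(q - q\right) = -2 + 0 = -2$)
$G{\left(a \right)} = 5 + 2 a^{2}$ ($G{\left(a \right)} = \left(a^{2} + a a\right) + 5 = \left(a^{2} + a^{2}\right) + 5 = 2 a^{2} + 5 = 5 + 2 a^{2}$)
$x{\left(152,18 \right)} - \left(\left(- 24 G{\left(\left(-3\right) \left(-2\right) \right)} + 5\right) + 12468\right) = -2 - \left(\left(- 24 \left(5 + 2 \left(\left(-3\right) \left(-2\right)\right)^{2}\right) + 5\right) + 12468\right) = -2 - \left(\left(- 24 \left(5 + 2 \cdot 6^{2}\right) + 5\right) + 12468\right) = -2 - \left(\left(- 24 \left(5 + 2 \cdot 36\right) + 5\right) + 12468\right) = -2 - \left(\left(- 24 \left(5 + 72\right) + 5\right) + 12468\right) = -2 - \left(\left(\left(-24\right) 77 + 5\right) + 12468\right) = -2 - \left(\left(-1848 + 5\right) + 12468\right) = -2 - \left(-1843 + 12468\right) = -2 - 10625 = -10627$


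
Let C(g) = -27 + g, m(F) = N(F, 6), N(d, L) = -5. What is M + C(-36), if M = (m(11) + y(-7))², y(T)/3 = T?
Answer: 613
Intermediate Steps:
m(F) = -5
y(T) = 3*T
M = 676 (M = (-5 + 3*(-7))² = (-5 - 21)² = (-26)² = 676)
M + C(-36) = 676 + (-27 - 36) = 676 - 63 = 613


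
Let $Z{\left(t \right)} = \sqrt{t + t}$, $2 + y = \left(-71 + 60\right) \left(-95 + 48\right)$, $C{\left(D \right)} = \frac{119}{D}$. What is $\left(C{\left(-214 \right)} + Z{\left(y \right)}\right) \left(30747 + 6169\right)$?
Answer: $- \frac{2196502}{107} + 36916 \sqrt{1030} \approx 1.1642 \cdot 10^{6}$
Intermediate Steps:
$y = 515$ ($y = -2 + \left(-71 + 60\right) \left(-95 + 48\right) = -2 - -517 = -2 + 517 = 515$)
$Z{\left(t \right)} = \sqrt{2} \sqrt{t}$ ($Z{\left(t \right)} = \sqrt{2 t} = \sqrt{2} \sqrt{t}$)
$\left(C{\left(-214 \right)} + Z{\left(y \right)}\right) \left(30747 + 6169\right) = \left(\frac{119}{-214} + \sqrt{2} \sqrt{515}\right) \left(30747 + 6169\right) = \left(119 \left(- \frac{1}{214}\right) + \sqrt{1030}\right) 36916 = \left(- \frac{119}{214} + \sqrt{1030}\right) 36916 = - \frac{2196502}{107} + 36916 \sqrt{1030}$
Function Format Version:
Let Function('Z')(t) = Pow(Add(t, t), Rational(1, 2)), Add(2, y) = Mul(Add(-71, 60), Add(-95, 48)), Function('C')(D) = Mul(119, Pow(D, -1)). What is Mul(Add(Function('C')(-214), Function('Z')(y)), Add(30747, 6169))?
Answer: Add(Rational(-2196502, 107), Mul(36916, Pow(1030, Rational(1, 2)))) ≈ 1.1642e+6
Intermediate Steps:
y = 515 (y = Add(-2, Mul(Add(-71, 60), Add(-95, 48))) = Add(-2, Mul(-11, -47)) = Add(-2, 517) = 515)
Function('Z')(t) = Mul(Pow(2, Rational(1, 2)), Pow(t, Rational(1, 2))) (Function('Z')(t) = Pow(Mul(2, t), Rational(1, 2)) = Mul(Pow(2, Rational(1, 2)), Pow(t, Rational(1, 2))))
Mul(Add(Function('C')(-214), Function('Z')(y)), Add(30747, 6169)) = Mul(Add(Mul(119, Pow(-214, -1)), Mul(Pow(2, Rational(1, 2)), Pow(515, Rational(1, 2)))), Add(30747, 6169)) = Mul(Add(Mul(119, Rational(-1, 214)), Pow(1030, Rational(1, 2))), 36916) = Mul(Add(Rational(-119, 214), Pow(1030, Rational(1, 2))), 36916) = Add(Rational(-2196502, 107), Mul(36916, Pow(1030, Rational(1, 2))))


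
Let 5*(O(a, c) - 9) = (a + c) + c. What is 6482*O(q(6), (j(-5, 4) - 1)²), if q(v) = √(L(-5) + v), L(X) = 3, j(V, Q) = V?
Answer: 155568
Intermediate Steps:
q(v) = √(3 + v)
O(a, c) = 9 + a/5 + 2*c/5 (O(a, c) = 9 + ((a + c) + c)/5 = 9 + (a + 2*c)/5 = 9 + (a/5 + 2*c/5) = 9 + a/5 + 2*c/5)
6482*O(q(6), (j(-5, 4) - 1)²) = 6482*(9 + √(3 + 6)/5 + 2*(-5 - 1)²/5) = 6482*(9 + √9/5 + (⅖)*(-6)²) = 6482*(9 + (⅕)*3 + (⅖)*36) = 6482*(9 + ⅗ + 72/5) = 6482*24 = 155568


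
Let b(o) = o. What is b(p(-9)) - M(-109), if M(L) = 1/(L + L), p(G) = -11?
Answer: -2397/218 ≈ -10.995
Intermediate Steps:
M(L) = 1/(2*L)
b(p(-9)) - M(-109) = -11 - 1/(2*(-109)) = -11 - (-1)/(2*109) = -11 - 1*(-1/218) = -11 + 1/218 = -2397/218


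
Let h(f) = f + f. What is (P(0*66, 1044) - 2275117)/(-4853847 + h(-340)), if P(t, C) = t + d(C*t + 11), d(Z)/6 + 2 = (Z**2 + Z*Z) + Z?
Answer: 2273611/4854527 ≈ 0.46835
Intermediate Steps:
d(Z) = -12 + 6*Z + 12*Z**2 (d(Z) = -12 + 6*((Z**2 + Z*Z) + Z) = -12 + 6*((Z**2 + Z**2) + Z) = -12 + 6*(2*Z**2 + Z) = -12 + 6*(Z + 2*Z**2) = -12 + (6*Z + 12*Z**2) = -12 + 6*Z + 12*Z**2)
P(t, C) = 54 + t + 12*(11 + C*t)**2 + 6*C*t (P(t, C) = t + (-12 + 6*(C*t + 11) + 12*(C*t + 11)**2) = t + (-12 + 6*(11 + C*t) + 12*(11 + C*t)**2) = t + (-12 + (66 + 6*C*t) + 12*(11 + C*t)**2) = t + (54 + 12*(11 + C*t)**2 + 6*C*t) = 54 + t + 12*(11 + C*t)**2 + 6*C*t)
h(f) = 2*f
(P(0*66, 1044) - 2275117)/(-4853847 + h(-340)) = ((54 + 0*66 + 12*(11 + 1044*(0*66))**2 + 6*1044*(0*66)) - 2275117)/(-4853847 + 2*(-340)) = ((54 + 0 + 12*(11 + 1044*0)**2 + 6*1044*0) - 2275117)/(-4853847 - 680) = ((54 + 0 + 12*(11 + 0)**2 + 0) - 2275117)/(-4854527) = ((54 + 0 + 12*11**2 + 0) - 2275117)*(-1/4854527) = ((54 + 0 + 12*121 + 0) - 2275117)*(-1/4854527) = ((54 + 0 + 1452 + 0) - 2275117)*(-1/4854527) = (1506 - 2275117)*(-1/4854527) = -2273611*(-1/4854527) = 2273611/4854527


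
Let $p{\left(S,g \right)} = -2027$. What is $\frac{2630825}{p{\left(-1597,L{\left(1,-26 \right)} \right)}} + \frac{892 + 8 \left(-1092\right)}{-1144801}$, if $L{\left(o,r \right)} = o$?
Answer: $- \frac{3011755191037}{2320511627} \approx -1297.9$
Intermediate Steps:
$\frac{2630825}{p{\left(-1597,L{\left(1,-26 \right)} \right)}} + \frac{892 + 8 \left(-1092\right)}{-1144801} = \frac{2630825}{-2027} + \frac{892 + 8 \left(-1092\right)}{-1144801} = 2630825 \left(- \frac{1}{2027}\right) + \left(892 - 8736\right) \left(- \frac{1}{1144801}\right) = - \frac{2630825}{2027} - - \frac{7844}{1144801} = - \frac{2630825}{2027} + \frac{7844}{1144801} = - \frac{3011755191037}{2320511627}$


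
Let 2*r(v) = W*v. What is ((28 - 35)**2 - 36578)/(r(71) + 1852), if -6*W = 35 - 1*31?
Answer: -109587/5485 ≈ -19.979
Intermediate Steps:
W = -2/3 (W = -(35 - 1*31)/6 = -(35 - 31)/6 = -1/6*4 = -2/3 ≈ -0.66667)
r(v) = -v/3 (r(v) = (-2*v/3)/2 = -v/3)
((28 - 35)**2 - 36578)/(r(71) + 1852) = ((28 - 35)**2 - 36578)/(-1/3*71 + 1852) = ((-7)**2 - 36578)/(-71/3 + 1852) = (49 - 36578)/(5485/3) = -36529*3/5485 = -109587/5485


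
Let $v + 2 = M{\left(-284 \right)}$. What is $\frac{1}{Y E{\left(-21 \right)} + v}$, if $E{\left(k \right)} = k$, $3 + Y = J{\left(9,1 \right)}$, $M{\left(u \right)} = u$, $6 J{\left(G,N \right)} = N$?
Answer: $- \frac{2}{453} \approx -0.004415$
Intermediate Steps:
$J{\left(G,N \right)} = \frac{N}{6}$
$v = -286$ ($v = -2 - 284 = -286$)
$Y = - \frac{17}{6}$ ($Y = -3 + \frac{1}{6} \cdot 1 = -3 + \frac{1}{6} = - \frac{17}{6} \approx -2.8333$)
$\frac{1}{Y E{\left(-21 \right)} + v} = \frac{1}{\left(- \frac{17}{6}\right) \left(-21\right) - 286} = \frac{1}{\frac{119}{2} - 286} = \frac{1}{- \frac{453}{2}} = - \frac{2}{453}$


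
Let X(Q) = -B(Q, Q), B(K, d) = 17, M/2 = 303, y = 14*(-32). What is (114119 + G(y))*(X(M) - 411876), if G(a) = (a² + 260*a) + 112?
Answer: -81742225315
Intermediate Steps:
y = -448
M = 606 (M = 2*303 = 606)
X(Q) = -17 (X(Q) = -1*17 = -17)
G(a) = 112 + a² + 260*a
(114119 + G(y))*(X(M) - 411876) = (114119 + (112 + (-448)² + 260*(-448)))*(-17 - 411876) = (114119 + (112 + 200704 - 116480))*(-411893) = (114119 + 84336)*(-411893) = 198455*(-411893) = -81742225315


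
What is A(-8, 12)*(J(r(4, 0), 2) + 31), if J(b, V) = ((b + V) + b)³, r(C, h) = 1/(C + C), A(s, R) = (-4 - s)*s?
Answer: -2713/2 ≈ -1356.5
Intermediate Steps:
A(s, R) = s*(-4 - s)
r(C, h) = 1/(2*C)
J(b, V) = (V + 2*b)³ (J(b, V) = ((V + b) + b)³ = (V + 2*b)³)
A(-8, 12)*(J(r(4, 0), 2) + 31) = (-1*(-8)*(4 - 8))*((2 + 2*((½)/4))³ + 31) = (-1*(-8)*(-4))*((2 + 2*((½)*(¼)))³ + 31) = -32*((2 + 2*(⅛))³ + 31) = -32*((2 + ¼)³ + 31) = -32*((9/4)³ + 31) = -32*(729/64 + 31) = -32*2713/64 = -2713/2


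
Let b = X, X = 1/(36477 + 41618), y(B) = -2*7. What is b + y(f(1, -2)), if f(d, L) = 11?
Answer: -1093329/78095 ≈ -14.000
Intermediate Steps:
y(B) = -14
X = 1/78095 ≈ 1.2805e-5
b = 1/78095 ≈ 1.2805e-5
b + y(f(1, -2)) = 1/78095 - 14 = -1093329/78095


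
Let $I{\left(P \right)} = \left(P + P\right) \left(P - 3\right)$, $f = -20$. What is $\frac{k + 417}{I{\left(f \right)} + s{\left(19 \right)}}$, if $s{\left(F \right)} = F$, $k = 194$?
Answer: $\frac{611}{939} \approx 0.65069$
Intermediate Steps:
$I{\left(P \right)} = 2 P \left(-3 + P\right)$
$\frac{k + 417}{I{\left(f \right)} + s{\left(19 \right)}} = \frac{194 + 417}{2 \left(-20\right) \left(-3 - 20\right) + 19} = \frac{611}{2 \left(-20\right) \left(-23\right) + 19} = \frac{611}{920 + 19} = \frac{611}{939}$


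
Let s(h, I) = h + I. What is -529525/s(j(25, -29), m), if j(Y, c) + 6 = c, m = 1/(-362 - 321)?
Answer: 361665575/23906 ≈ 15129.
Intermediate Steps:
m = -1/683 (m = 1/(-683) = -1/683 ≈ -0.0014641)
j(Y, c) = -6 + c
s(h, I) = I + h
-529525/s(j(25, -29), m) = -529525/(-1/683 + (-6 - 29)) = -529525/(-1/683 - 35) = -529525/(-23906/683) = -529525*(-683/23906) = 361665575/23906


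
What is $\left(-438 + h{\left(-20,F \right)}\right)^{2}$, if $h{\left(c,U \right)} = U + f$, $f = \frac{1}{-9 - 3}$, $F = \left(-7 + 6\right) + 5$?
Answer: $\frac{27133681}{144} \approx 1.8843 \cdot 10^{5}$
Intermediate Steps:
$F = 4$ ($F = -1 + 5 = 4$)
$f = - \frac{1}{12}$ ($f = \frac{1}{-12} = - \frac{1}{12} \approx -0.083333$)
$h{\left(c,U \right)} = - \frac{1}{12} + U$ ($h{\left(c,U \right)} = U - \frac{1}{12} = - \frac{1}{12} + U$)
$\left(-438 + h{\left(-20,F \right)}\right)^{2} = \left(-438 + \left(- \frac{1}{12} + 4\right)\right)^{2} = \left(-438 + \frac{47}{12}\right)^{2} = \left(- \frac{5209}{12}\right)^{2} = \frac{27133681}{144}$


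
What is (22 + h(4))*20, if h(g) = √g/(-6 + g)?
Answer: 420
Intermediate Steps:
h(g) = √g/(-6 + g)
(22 + h(4))*20 = (22 + √4/(-6 + 4))*20 = (22 + 2/(-2))*20 = (22 + 2*(-½))*20 = (22 - 1)*20 = 21*20 = 420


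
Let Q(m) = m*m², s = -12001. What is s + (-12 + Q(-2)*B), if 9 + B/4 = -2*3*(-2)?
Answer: -12109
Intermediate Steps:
Q(m) = m³
B = 12 (B = -36 + 4*(-2*3*(-2)) = -36 + 4*(-6*(-2)) = -36 + 4*12 = -36 + 48 = 12)
s + (-12 + Q(-2)*B) = -12001 + (-12 + (-2)³*12) = -12001 + (-12 - 8*12) = -12001 + (-12 - 96) = -12001 - 108 = -12109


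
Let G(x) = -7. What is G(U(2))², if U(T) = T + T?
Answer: 49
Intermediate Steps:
U(T) = 2*T
G(U(2))² = (-7)² = 49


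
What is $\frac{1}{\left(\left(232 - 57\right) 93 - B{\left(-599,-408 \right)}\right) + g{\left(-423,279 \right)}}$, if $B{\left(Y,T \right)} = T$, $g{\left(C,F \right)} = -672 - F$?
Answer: $\frac{1}{15732} \approx 6.3565 \cdot 10^{-5}$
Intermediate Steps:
$\frac{1}{\left(\left(232 - 57\right) 93 - B{\left(-599,-408 \right)}\right) + g{\left(-423,279 \right)}} = \frac{1}{\left(\left(232 - 57\right) 93 - -408\right) - 951} = \frac{1}{\left(175 \cdot 93 + 408\right) - 951} = \frac{1}{\left(16275 + 408\right) - 951} = \frac{1}{16683 - 951} = \frac{1}{15732}$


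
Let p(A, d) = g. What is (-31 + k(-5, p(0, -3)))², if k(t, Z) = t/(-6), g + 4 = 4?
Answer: 32761/36 ≈ 910.03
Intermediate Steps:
g = 0 (g = -4 + 4 = 0)
p(A, d) = 0
k(t, Z) = -t/6 (k(t, Z) = t*(-⅙) = -t/6)
(-31 + k(-5, p(0, -3)))² = (-31 - ⅙*(-5))² = (-31 + ⅚)² = (-181/6)² = 32761/36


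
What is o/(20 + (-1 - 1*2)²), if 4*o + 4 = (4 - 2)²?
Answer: 0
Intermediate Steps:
o = 0 (o = -1 + (4 - 2)²/4 = -1 + (¼)*2² = -1 + (¼)*4 = -1 + 1 = 0)
o/(20 + (-1 - 1*2)²) = 0/(20 + (-1 - 1*2)²) = 0/(20 + (-1 - 2)²) = 0/(20 + (-3)²) = 0/(20 + 9) = 0/29 = 0*(1/29) = 0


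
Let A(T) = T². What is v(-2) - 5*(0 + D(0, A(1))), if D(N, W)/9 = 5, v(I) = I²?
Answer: -221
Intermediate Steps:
D(N, W) = 45 (D(N, W) = 9*5 = 45)
v(-2) - 5*(0 + D(0, A(1))) = (-2)² - 5*(0 + 45) = 4 - 5*45 = 4 - 225 = -221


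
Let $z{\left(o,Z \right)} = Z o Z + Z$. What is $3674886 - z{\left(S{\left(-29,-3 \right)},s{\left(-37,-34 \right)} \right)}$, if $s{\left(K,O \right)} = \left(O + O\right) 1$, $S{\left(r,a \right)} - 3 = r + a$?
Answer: $3809050$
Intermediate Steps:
$S{\left(r,a \right)} = 3 + a + r$ ($S{\left(r,a \right)} = 3 + \left(r + a\right) = 3 + \left(a + r\right) = 3 + a + r$)
$s{\left(K,O \right)} = 2 O$ ($s{\left(K,O \right)} = 2 O 1 = 2 O$)
$z{\left(o,Z \right)} = Z + o Z^{2}$ ($z{\left(o,Z \right)} = o Z^{2} + Z = Z + o Z^{2}$)
$3674886 - z{\left(S{\left(-29,-3 \right)},s{\left(-37,-34 \right)} \right)} = 3674886 - 2 \left(-34\right) \left(1 + 2 \left(-34\right) \left(3 - 3 - 29\right)\right) = 3674886 - - 68 \left(1 - -1972\right) = 3674886 - - 68 \left(1 + 1972\right) = 3674886 - \left(-68\right) 1973 = 3674886 - -134164 = 3674886 + 134164 = 3809050$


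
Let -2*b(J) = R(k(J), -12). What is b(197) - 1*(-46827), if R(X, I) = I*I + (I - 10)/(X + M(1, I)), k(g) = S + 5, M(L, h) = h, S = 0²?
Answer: 327274/7 ≈ 46753.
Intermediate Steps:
S = 0
k(g) = 5 (k(g) = 0 + 5 = 5)
R(X, I) = I² + (-10 + I)/(I + X) (R(X, I) = I*I + (I - 10)/(X + I) = I² + (-10 + I)/(I + X))
b(J) = -515/7 (b(J) = -(-10 - 12 + (-12)³ + 5*(-12)²)/(2*(-12 + 5)) = -(-10 - 12 - 1728 + 5*144)/(2*(-7)) = -(-1)*(-10 - 12 - 1728 + 720)/14 = -(-1)*(-1030)/14 = -½*1030/7 = -515/7)
b(197) - 1*(-46827) = -515/7 - 1*(-46827) = -515/7 + 46827 = 327274/7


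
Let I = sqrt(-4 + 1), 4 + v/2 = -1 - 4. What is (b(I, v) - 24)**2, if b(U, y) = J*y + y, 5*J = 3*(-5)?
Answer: 144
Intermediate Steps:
J = -3 (J = (3*(-5))/5 = (1/5)*(-15) = -3)
v = -18 (v = -8 + 2*(-1 - 4) = -8 + 2*(-5) = -8 - 10 = -18)
I = I*sqrt(3) (I = sqrt(-3) = I*sqrt(3) ≈ 1.732*I)
b(U, y) = -2*y (b(U, y) = -3*y + y = -2*y)
(b(I, v) - 24)**2 = (-2*(-18) - 24)**2 = (36 - 24)**2 = 12**2 = 144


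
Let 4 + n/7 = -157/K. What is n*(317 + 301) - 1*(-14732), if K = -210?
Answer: 3311/5 ≈ 662.20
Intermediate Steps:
n = -683/30 (n = -28 + 7*(-157/(-210)) = -28 + 7*(-157*(-1/210)) = -28 + 7*(157/210) = -28 + 157/30 = -683/30 ≈ -22.767)
n*(317 + 301) - 1*(-14732) = -683*(317 + 301)/30 - 1*(-14732) = -683/30*618 + 14732 = -70349/5 + 14732 = 3311/5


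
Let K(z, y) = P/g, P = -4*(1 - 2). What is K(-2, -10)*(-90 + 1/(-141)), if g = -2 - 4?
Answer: 25382/423 ≈ 60.005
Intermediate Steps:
P = 4 (P = -4*(-1) = 4)
g = -6
K(z, y) = -⅔ (K(z, y) = 4/(-6) = 4*(-⅙) = -⅔)
K(-2, -10)*(-90 + 1/(-141)) = -2*(-90 + 1/(-141))/3 = -2*(-90 - 1/141)/3 = -⅔*(-12691/141) = 25382/423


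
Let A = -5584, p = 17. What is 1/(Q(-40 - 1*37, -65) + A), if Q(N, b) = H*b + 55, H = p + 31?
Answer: -1/8649 ≈ -0.00011562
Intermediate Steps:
H = 48 (H = 17 + 31 = 48)
Q(N, b) = 55 + 48*b (Q(N, b) = 48*b + 55 = 55 + 48*b)
1/(Q(-40 - 1*37, -65) + A) = 1/((55 + 48*(-65)) - 5584) = 1/((55 - 3120) - 5584) = 1/(-3065 - 5584) = 1/(-8649) = -1/8649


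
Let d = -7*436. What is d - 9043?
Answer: -12095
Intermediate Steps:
d = -3052
d - 9043 = -3052 - 9043 = -12095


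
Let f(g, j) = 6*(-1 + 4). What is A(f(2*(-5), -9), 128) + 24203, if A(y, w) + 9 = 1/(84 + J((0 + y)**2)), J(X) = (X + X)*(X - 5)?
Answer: 5003222425/206796 ≈ 24194.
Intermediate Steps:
f(g, j) = 18 (f(g, j) = 6*3 = 18)
J(X) = 2*X*(-5 + X) (J(X) = (2*X)*(-5 + X) = 2*X*(-5 + X))
A(y, w) = -9 + 1/(84 + 2*y**2*(-5 + y**2)) (A(y, w) = -9 + 1/(84 + 2*(0 + y)**2*(-5 + (0 + y)**2)) = -9 + 1/(84 + 2*y**2*(-5 + y**2)))
A(f(2*(-5), -9), 128) + 24203 = (-755 + 18*18**2*(5 - 1*18**2))/(2*(42 + 18**2*(-5 + 18**2))) + 24203 = (-755 + 18*324*(5 - 1*324))/(2*(42 + 324*(-5 + 324))) + 24203 = (-755 + 18*324*(5 - 324))/(2*(42 + 324*319)) + 24203 = (-755 + 18*324*(-319))/(2*(42 + 103356)) + 24203 = (1/2)*(-755 - 1860408)/103398 + 24203 = (1/2)*(1/103398)*(-1861163) + 24203 = -1861163/206796 + 24203 = 5003222425/206796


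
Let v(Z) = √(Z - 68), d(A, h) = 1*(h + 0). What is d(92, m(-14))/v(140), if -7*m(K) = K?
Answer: √2/6 ≈ 0.23570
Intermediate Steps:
m(K) = -K/7
d(A, h) = h (d(A, h) = 1*h = h)
v(Z) = √(-68 + Z)
d(92, m(-14))/v(140) = (-⅐*(-14))/(√(-68 + 140)) = 2/(√72) = 2/((6*√2)) = 2*(√2/12) = √2/6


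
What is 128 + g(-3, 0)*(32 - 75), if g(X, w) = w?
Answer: 128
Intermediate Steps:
128 + g(-3, 0)*(32 - 75) = 128 + 0*(32 - 75) = 128 + 0*(-43) = 128 + 0 = 128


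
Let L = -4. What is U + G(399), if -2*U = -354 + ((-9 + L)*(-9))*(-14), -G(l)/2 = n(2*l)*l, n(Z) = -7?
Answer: 6582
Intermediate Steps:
G(l) = 14*l (G(l) = -(-14)*l = 14*l)
U = 996 (U = -(-354 + ((-9 - 4)*(-9))*(-14))/2 = -(-354 - 13*(-9)*(-14))/2 = -(-354 + 117*(-14))/2 = -(-354 - 1638)/2 = -½*(-1992) = 996)
U + G(399) = 996 + 14*399 = 996 + 5586 = 6582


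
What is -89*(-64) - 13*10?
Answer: 5566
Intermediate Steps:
-89*(-64) - 13*10 = 5696 - 130 = 5566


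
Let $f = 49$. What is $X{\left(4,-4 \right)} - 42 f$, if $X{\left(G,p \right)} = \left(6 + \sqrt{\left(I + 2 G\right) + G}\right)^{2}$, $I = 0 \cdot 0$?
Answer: $-2010 + 24 \sqrt{3} \approx -1968.4$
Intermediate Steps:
$I = 0$
$X{\left(G,p \right)} = \left(6 + \sqrt{3} \sqrt{G}\right)^{2}$ ($X{\left(G,p \right)} = \left(6 + \sqrt{\left(0 + 2 G\right) + G}\right)^{2} = \left(6 + \sqrt{2 G + G}\right)^{2} = \left(6 + \sqrt{3 G}\right)^{2} = \left(6 + \sqrt{3} \sqrt{G}\right)^{2}$)
$X{\left(4,-4 \right)} - 42 f = \left(6 + \sqrt{3} \sqrt{4}\right)^{2} - 2058 = \left(6 + \sqrt{3} \cdot 2\right)^{2} - 2058 = \left(6 + 2 \sqrt{3}\right)^{2} - 2058 = -2058 + \left(6 + 2 \sqrt{3}\right)^{2}$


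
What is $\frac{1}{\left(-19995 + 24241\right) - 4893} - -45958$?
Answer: $\frac{29734825}{647} \approx 45958.0$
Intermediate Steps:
$\frac{1}{\left(-19995 + 24241\right) - 4893} - -45958 = \frac{1}{4246 - 4893} + 45958 = \frac{1}{-647} + 45958 = - \frac{1}{647} + 45958 = \frac{29734825}{647}$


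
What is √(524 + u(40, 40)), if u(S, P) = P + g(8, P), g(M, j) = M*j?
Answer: 2*√221 ≈ 29.732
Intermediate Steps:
u(S, P) = 9*P (u(S, P) = P + 8*P = 9*P)
√(524 + u(40, 40)) = √(524 + 9*40) = √(524 + 360) = √884 = 2*√221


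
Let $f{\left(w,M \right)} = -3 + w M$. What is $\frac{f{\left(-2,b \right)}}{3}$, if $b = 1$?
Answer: $- \frac{5}{3} \approx -1.6667$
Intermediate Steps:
$f{\left(w,M \right)} = -3 + M w$
$\frac{f{\left(-2,b \right)}}{3} = \frac{-3 + 1 \left(-2\right)}{3} = \frac{-3 - 2}{3} = \frac{1}{3} \left(-5\right) = - \frac{5}{3}$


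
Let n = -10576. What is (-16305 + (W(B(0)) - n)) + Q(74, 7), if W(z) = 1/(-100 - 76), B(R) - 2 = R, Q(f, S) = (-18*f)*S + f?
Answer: -2636305/176 ≈ -14979.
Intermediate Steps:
Q(f, S) = f - 18*S*f (Q(f, S) = -18*S*f + f = f - 18*S*f)
B(R) = 2 + R
W(z) = -1/176 (W(z) = 1/(-176) = -1/176)
(-16305 + (W(B(0)) - n)) + Q(74, 7) = (-16305 + (-1/176 - 1*(-10576))) + 74*(1 - 18*7) = (-16305 + (-1/176 + 10576)) + 74*(1 - 126) = (-16305 + 1861375/176) + 74*(-125) = -1008305/176 - 9250 = -2636305/176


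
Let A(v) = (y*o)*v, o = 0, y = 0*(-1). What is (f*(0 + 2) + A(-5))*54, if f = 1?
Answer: 108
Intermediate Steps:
y = 0
A(v) = 0 (A(v) = (0*0)*v = 0*v = 0)
(f*(0 + 2) + A(-5))*54 = (1*(0 + 2) + 0)*54 = (1*2 + 0)*54 = (2 + 0)*54 = 2*54 = 108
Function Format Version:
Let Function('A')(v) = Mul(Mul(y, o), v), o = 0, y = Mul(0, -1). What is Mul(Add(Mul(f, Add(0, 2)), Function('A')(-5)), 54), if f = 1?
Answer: 108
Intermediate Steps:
y = 0
Function('A')(v) = 0 (Function('A')(v) = Mul(Mul(0, 0), v) = Mul(0, v) = 0)
Mul(Add(Mul(f, Add(0, 2)), Function('A')(-5)), 54) = Mul(Add(Mul(1, Add(0, 2)), 0), 54) = Mul(Add(Mul(1, 2), 0), 54) = Mul(Add(2, 0), 54) = Mul(2, 54) = 108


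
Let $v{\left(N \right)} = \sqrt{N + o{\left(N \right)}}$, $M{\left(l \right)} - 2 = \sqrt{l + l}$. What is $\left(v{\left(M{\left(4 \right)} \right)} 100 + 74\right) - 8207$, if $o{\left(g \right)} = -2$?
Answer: $-8133 + 100 \cdot 2^{\frac{3}{4}} \approx -7964.8$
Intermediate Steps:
$M{\left(l \right)} = 2 + \sqrt{2} \sqrt{l}$ ($M{\left(l \right)} = 2 + \sqrt{l + l} = 2 + \sqrt{2 l} = 2 + \sqrt{2} \sqrt{l}$)
$v{\left(N \right)} = \sqrt{-2 + N}$ ($v{\left(N \right)} = \sqrt{N - 2} = \sqrt{-2 + N}$)
$\left(v{\left(M{\left(4 \right)} \right)} 100 + 74\right) - 8207 = \left(\sqrt{-2 + \left(2 + \sqrt{2} \sqrt{4}\right)} 100 + 74\right) - 8207 = \left(\sqrt{-2 + \left(2 + \sqrt{2} \cdot 2\right)} 100 + 74\right) - 8207 = \left(\sqrt{-2 + \left(2 + 2 \sqrt{2}\right)} 100 + 74\right) - 8207 = \left(\sqrt{2 \sqrt{2}} \cdot 100 + 74\right) - 8207 = \left(2^{\frac{3}{4}} \cdot 100 + 74\right) - 8207 = \left(100 \cdot 2^{\frac{3}{4}} + 74\right) - 8207 = \left(74 + 100 \cdot 2^{\frac{3}{4}}\right) - 8207 = -8133 + 100 \cdot 2^{\frac{3}{4}}$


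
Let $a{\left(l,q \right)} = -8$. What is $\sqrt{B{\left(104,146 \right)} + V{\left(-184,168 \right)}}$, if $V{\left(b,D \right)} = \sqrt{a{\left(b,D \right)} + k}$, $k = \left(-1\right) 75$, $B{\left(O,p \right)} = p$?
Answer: $\sqrt{146 + i \sqrt{83}} \approx 12.089 + 0.37681 i$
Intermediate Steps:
$k = -75$
$V{\left(b,D \right)} = i \sqrt{83}$ ($V{\left(b,D \right)} = \sqrt{-8 - 75} = \sqrt{-83} = i \sqrt{83}$)
$\sqrt{B{\left(104,146 \right)} + V{\left(-184,168 \right)}} = \sqrt{146 + i \sqrt{83}}$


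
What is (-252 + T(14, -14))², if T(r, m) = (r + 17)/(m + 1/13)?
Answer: 2117380225/32761 ≈ 64631.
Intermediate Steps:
T(r, m) = (17 + r)/(1/13 + m) (T(r, m) = (17 + r)/(m + 1/13) = (17 + r)/(1/13 + m))
(-252 + T(14, -14))² = (-252 + 13*(17 + 14)/(1 + 13*(-14)))² = (-252 + 13*31/(1 - 182))² = (-252 + 13*31/(-181))² = (-252 + 13*(-1/181)*31)² = (-252 - 403/181)² = (-46015/181)² = 2117380225/32761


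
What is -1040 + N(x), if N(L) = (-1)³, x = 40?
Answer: -1041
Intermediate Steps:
N(L) = -1
-1040 + N(x) = -1040 - 1 = -1041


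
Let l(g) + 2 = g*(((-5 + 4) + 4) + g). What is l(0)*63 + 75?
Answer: -51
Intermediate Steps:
l(g) = -2 + g*(3 + g) (l(g) = -2 + g*(((-5 + 4) + 4) + g) = -2 + g*((-1 + 4) + g) = -2 + g*(3 + g))
l(0)*63 + 75 = (-2 + 0**2 + 3*0)*63 + 75 = (-2 + 0 + 0)*63 + 75 = -2*63 + 75 = -126 + 75 = -51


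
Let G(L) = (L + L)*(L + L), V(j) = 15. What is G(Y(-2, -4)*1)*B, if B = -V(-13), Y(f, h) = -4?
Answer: -960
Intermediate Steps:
B = -15 (B = -1*15 = -15)
G(L) = 4*L**2 (G(L) = (2*L)*(2*L) = 4*L**2)
G(Y(-2, -4)*1)*B = (4*(-4*1)**2)*(-15) = (4*(-4)**2)*(-15) = (4*16)*(-15) = 64*(-15) = -960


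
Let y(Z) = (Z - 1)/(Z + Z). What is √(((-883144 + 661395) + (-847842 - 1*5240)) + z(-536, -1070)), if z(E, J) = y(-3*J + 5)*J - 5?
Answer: I*√444610995778/643 ≈ 1037.0*I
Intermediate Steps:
y(Z) = (-1 + Z)/(2*Z) (y(Z) = (-1 + Z)/((2*Z)) = (-1 + Z)*(1/(2*Z)) = (-1 + Z)/(2*Z))
z(E, J) = -5 + J*(4 - 3*J)/(2*(5 - 3*J)) (z(E, J) = ((-1 + (-3*J + 5))/(2*(-3*J + 5)))*J - 5 = ((-1 + (5 - 3*J))/(2*(5 - 3*J)))*J - 5 = ((4 - 3*J)/(2*(5 - 3*J)))*J - 5 = J*(4 - 3*J)/(2*(5 - 3*J)) - 5 = -5 + J*(4 - 3*J)/(2*(5 - 3*J)))
√(((-883144 + 661395) + (-847842 - 1*5240)) + z(-536, -1070)) = √(((-883144 + 661395) + (-847842 - 1*5240)) + (50 - 34*(-1070) + 3*(-1070)²)/(2*(-5 + 3*(-1070)))) = √((-221749 + (-847842 - 5240)) + (50 + 36380 + 3*1144900)/(2*(-5 - 3210))) = √((-221749 - 853082) + (½)*(50 + 36380 + 3434700)/(-3215)) = √(-1074831 + (½)*(-1/3215)*3471130) = √(-1074831 - 347113/643) = √(-691463446/643) = I*√444610995778/643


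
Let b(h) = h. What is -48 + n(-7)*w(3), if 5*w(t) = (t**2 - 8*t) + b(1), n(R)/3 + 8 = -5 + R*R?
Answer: -1752/5 ≈ -350.40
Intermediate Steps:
n(R) = -39 + 3*R**2 (n(R) = -24 + 3*(-5 + R*R) = -24 + 3*(-5 + R**2) = -24 + (-15 + 3*R**2) = -39 + 3*R**2)
w(t) = 1/5 - 8*t/5 + t**2/5 (w(t) = ((t**2 - 8*t) + 1)/5 = (1 + t**2 - 8*t)/5 = 1/5 - 8*t/5 + t**2/5)
-48 + n(-7)*w(3) = -48 + (-39 + 3*(-7)**2)*(1/5 - 8/5*3 + (1/5)*3**2) = -48 + (-39 + 3*49)*(1/5 - 24/5 + (1/5)*9) = -48 + (-39 + 147)*(1/5 - 24/5 + 9/5) = -48 + 108*(-14/5) = -48 - 1512/5 = -1752/5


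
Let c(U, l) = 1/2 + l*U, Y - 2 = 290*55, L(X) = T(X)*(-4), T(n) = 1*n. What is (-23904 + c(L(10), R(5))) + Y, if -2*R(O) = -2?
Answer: -15983/2 ≈ -7991.5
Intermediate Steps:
T(n) = n
R(O) = 1 (R(O) = -½*(-2) = 1)
L(X) = -4*X (L(X) = X*(-4) = -4*X)
Y = 15952 (Y = 2 + 290*55 = 2 + 15950 = 15952)
c(U, l) = ½ + U*l
(-23904 + c(L(10), R(5))) + Y = (-23904 + (½ - 4*10*1)) + 15952 = (-23904 + (½ - 40*1)) + 15952 = (-23904 + (½ - 40)) + 15952 = (-23904 - 79/2) + 15952 = -47887/2 + 15952 = -15983/2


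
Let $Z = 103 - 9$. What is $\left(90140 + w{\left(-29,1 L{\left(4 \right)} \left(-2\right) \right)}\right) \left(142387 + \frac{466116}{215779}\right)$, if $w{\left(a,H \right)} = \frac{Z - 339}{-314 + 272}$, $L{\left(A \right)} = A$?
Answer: $\frac{16618162934825375}{1294674} \approx 1.2836 \cdot 10^{10}$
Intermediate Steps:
$Z = 94$
$w{\left(a,H \right)} = \frac{35}{6}$ ($w{\left(a,H \right)} = \frac{94 - 339}{-314 + 272} = - \frac{245}{-42} = \left(-245\right) \left(- \frac{1}{42}\right) = \frac{35}{6}$)
$\left(90140 + w{\left(-29,1 L{\left(4 \right)} \left(-2\right) \right)}\right) \left(142387 + \frac{466116}{215779}\right) = \left(90140 + \frac{35}{6}\right) \left(142387 + \frac{466116}{215779}\right) = \frac{540875 \left(142387 + 466116 \cdot \frac{1}{215779}\right)}{6} = \frac{540875 \left(142387 + \frac{466116}{215779}\right)}{6} = \frac{540875}{6} \cdot \frac{30724590589}{215779} = \frac{16618162934825375}{1294674}$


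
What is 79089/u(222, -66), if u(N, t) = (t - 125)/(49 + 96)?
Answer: -11467905/191 ≈ -60041.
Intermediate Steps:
u(N, t) = -25/29 + t/145 (u(N, t) = (-125 + t)/145 = (-125 + t)*(1/145) = -25/29 + t/145)
79089/u(222, -66) = 79089/(-25/29 + (1/145)*(-66)) = 79089/(-25/29 - 66/145) = 79089/(-191/145) = 79089*(-145/191) = -11467905/191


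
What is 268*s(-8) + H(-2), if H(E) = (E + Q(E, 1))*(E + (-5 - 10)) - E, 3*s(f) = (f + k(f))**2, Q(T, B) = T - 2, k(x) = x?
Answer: 68920/3 ≈ 22973.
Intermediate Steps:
Q(T, B) = -2 + T
s(f) = 4*f**2/3 (s(f) = (f + f)**2/3 = (2*f)**2/3 = (4*f**2)/3 = 4*f**2/3)
H(E) = -E + (-15 + E)*(-2 + 2*E) (H(E) = (E + (-2 + E))*(E + (-5 - 10)) - E = (-2 + 2*E)*(E - 15) - E = (-2 + 2*E)*(-15 + E) - E = (-15 + E)*(-2 + 2*E) - E = -E + (-15 + E)*(-2 + 2*E))
268*s(-8) + H(-2) = 268*((4/3)*(-8)**2) + (30 - 33*(-2) + 2*(-2)**2) = 268*((4/3)*64) + (30 + 66 + 2*4) = 268*(256/3) + (30 + 66 + 8) = 68608/3 + 104 = 68920/3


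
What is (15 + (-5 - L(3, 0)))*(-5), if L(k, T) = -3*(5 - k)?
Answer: -80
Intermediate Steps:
L(k, T) = -15 + 3*k
(15 + (-5 - L(3, 0)))*(-5) = (15 + (-5 - (-15 + 3*3)))*(-5) = (15 + (-5 - (-15 + 9)))*(-5) = (15 + (-5 - 1*(-6)))*(-5) = (15 + (-5 + 6))*(-5) = (15 + 1)*(-5) = 16*(-5) = -80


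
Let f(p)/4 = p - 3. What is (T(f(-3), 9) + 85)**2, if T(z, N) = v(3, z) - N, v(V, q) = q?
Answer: 2704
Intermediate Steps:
f(p) = -12 + 4*p (f(p) = 4*(p - 3) = 4*(-3 + p) = -12 + 4*p)
T(z, N) = z - N
(T(f(-3), 9) + 85)**2 = (((-12 + 4*(-3)) - 1*9) + 85)**2 = (((-12 - 12) - 9) + 85)**2 = ((-24 - 9) + 85)**2 = (-33 + 85)**2 = 52**2 = 2704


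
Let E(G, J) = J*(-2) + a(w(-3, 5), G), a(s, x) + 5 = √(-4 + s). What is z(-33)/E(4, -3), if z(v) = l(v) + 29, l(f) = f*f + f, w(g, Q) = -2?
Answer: 155 - 155*I*√6 ≈ 155.0 - 379.67*I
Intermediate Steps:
a(s, x) = -5 + √(-4 + s)
l(f) = f + f² (l(f) = f² + f = f + f²)
E(G, J) = -5 - 2*J + I*√6 (E(G, J) = J*(-2) + (-5 + √(-4 - 2)) = -2*J + (-5 + √(-6)) = -2*J + (-5 + I*√6) = -5 - 2*J + I*√6)
z(v) = 29 + v*(1 + v) (z(v) = v*(1 + v) + 29 = 29 + v*(1 + v))
z(-33)/E(4, -3) = (29 - 33*(1 - 33))/(-5 - 2*(-3) + I*√6) = (29 - 33*(-32))/(-5 + 6 + I*√6) = (29 + 1056)/(1 + I*√6) = 1085/(1 + I*√6)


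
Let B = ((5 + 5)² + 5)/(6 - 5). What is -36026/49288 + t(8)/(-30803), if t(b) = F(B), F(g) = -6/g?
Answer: -19419856077/26568819620 ≈ -0.73093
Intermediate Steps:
B = 105 (B = (10² + 5)/1 = (100 + 5)*1 = 105*1 = 105)
t(b) = -2/35 (t(b) = -6/105 = -6*1/105 = -2/35)
-36026/49288 + t(8)/(-30803) = -36026/49288 - 2/35/(-30803) = -36026*1/49288 - 2/35*(-1/30803) = -18013/24644 + 2/1078105 = -19419856077/26568819620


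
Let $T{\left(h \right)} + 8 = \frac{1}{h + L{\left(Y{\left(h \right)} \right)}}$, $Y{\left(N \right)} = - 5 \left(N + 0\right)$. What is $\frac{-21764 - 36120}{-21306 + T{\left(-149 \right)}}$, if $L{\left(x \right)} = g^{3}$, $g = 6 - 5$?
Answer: $\frac{8566832}{3154473} \approx 2.7158$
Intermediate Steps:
$g = 1$
$Y{\left(N \right)} = - 5 N$
$L{\left(x \right)} = 1$ ($L{\left(x \right)} = 1^{3} = 1$)
$T{\left(h \right)} = -8 + \frac{1}{1 + h}$ ($T{\left(h \right)} = -8 + \frac{1}{h + 1} = -8 + \frac{1}{1 + h}$)
$\frac{-21764 - 36120}{-21306 + T{\left(-149 \right)}} = \frac{-21764 - 36120}{-21306 + \frac{-7 - -1192}{1 - 149}} = - \frac{57884}{-21306 + \frac{-7 + 1192}{-148}} = - \frac{57884}{-21306 - \frac{1185}{148}} = - \frac{57884}{- \frac{3154473}{148}} = \left(-57884\right) \left(- \frac{148}{3154473}\right) = \frac{8566832}{3154473}$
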